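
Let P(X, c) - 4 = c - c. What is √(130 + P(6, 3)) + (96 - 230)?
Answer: -134 + √134 ≈ -122.42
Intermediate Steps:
P(X, c) = 4 (P(X, c) = 4 + (c - c) = 4 + 0 = 4)
√(130 + P(6, 3)) + (96 - 230) = √(130 + 4) + (96 - 230) = √134 - 134 = -134 + √134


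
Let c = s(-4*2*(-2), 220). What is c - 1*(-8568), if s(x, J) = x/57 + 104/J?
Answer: 26863042/3135 ≈ 8568.8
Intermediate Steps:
s(x, J) = 104/J + x/57 (s(x, J) = x*(1/57) + 104/J = x/57 + 104/J = 104/J + x/57)
c = 2362/3135 (c = 104/220 + (-4*2*(-2))/57 = 104*(1/220) + (-8*(-2))/57 = 26/55 + (1/57)*16 = 26/55 + 16/57 = 2362/3135 ≈ 0.75343)
c - 1*(-8568) = 2362/3135 - 1*(-8568) = 2362/3135 + 8568 = 26863042/3135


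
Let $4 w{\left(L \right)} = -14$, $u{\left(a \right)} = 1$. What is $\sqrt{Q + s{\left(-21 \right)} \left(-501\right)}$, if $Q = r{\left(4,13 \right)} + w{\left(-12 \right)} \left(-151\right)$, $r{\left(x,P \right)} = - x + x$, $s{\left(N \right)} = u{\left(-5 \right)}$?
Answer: $\frac{\sqrt{110}}{2} \approx 5.244$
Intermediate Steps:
$s{\left(N \right)} = 1$
$r{\left(x,P \right)} = 0$
$w{\left(L \right)} = - \frac{7}{2}$ ($w{\left(L \right)} = \frac{1}{4} \left(-14\right) = - \frac{7}{2}$)
$Q = \frac{1057}{2}$ ($Q = 0 - - \frac{1057}{2} = 0 + \frac{1057}{2} = \frac{1057}{2} \approx 528.5$)
$\sqrt{Q + s{\left(-21 \right)} \left(-501\right)} = \sqrt{\frac{1057}{2} + 1 \left(-501\right)} = \sqrt{\frac{1057}{2} - 501} = \sqrt{\frac{55}{2}} = \frac{\sqrt{110}}{2}$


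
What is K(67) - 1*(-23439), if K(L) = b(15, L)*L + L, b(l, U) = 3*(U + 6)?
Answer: 38179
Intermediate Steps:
b(l, U) = 18 + 3*U (b(l, U) = 3*(6 + U) = 18 + 3*U)
K(L) = L + L*(18 + 3*L) (K(L) = (18 + 3*L)*L + L = L*(18 + 3*L) + L = L + L*(18 + 3*L))
K(67) - 1*(-23439) = 67*(19 + 3*67) - 1*(-23439) = 67*(19 + 201) + 23439 = 67*220 + 23439 = 14740 + 23439 = 38179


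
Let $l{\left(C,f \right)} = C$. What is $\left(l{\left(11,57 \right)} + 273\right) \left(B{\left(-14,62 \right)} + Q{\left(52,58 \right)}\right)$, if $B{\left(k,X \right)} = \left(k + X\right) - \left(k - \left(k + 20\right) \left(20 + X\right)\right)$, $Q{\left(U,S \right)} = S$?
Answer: $173808$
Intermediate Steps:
$B{\left(k,X \right)} = X + \left(20 + X\right) \left(20 + k\right)$ ($B{\left(k,X \right)} = \left(X + k\right) - \left(k - \left(20 + k\right) \left(20 + X\right)\right) = \left(X + k\right) - \left(k - \left(20 + X\right) \left(20 + k\right)\right) = X + \left(20 + X\right) \left(20 + k\right)$)
$\left(l{\left(11,57 \right)} + 273\right) \left(B{\left(-14,62 \right)} + Q{\left(52,58 \right)}\right) = \left(11 + 273\right) \left(\left(400 + 20 \left(-14\right) + 21 \cdot 62 + 62 \left(-14\right)\right) + 58\right) = 284 \left(\left(400 - 280 + 1302 - 868\right) + 58\right) = 284 \left(554 + 58\right) = 284 \cdot 612 = 173808$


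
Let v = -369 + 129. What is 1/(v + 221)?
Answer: -1/19 ≈ -0.052632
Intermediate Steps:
v = -240
1/(v + 221) = 1/(-240 + 221) = 1/(-19) = -1/19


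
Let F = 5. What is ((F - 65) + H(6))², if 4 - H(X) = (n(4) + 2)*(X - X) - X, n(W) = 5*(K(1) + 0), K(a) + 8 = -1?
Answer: 2500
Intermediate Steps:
K(a) = -9 (K(a) = -8 - 1 = -9)
n(W) = -45 (n(W) = 5*(-9 + 0) = 5*(-9) = -45)
H(X) = 4 + X (H(X) = 4 - ((-45 + 2)*(X - X) - X) = 4 - (-43*0 - X) = 4 - (0 - X) = 4 - (-1)*X = 4 + X)
((F - 65) + H(6))² = ((5 - 65) + (4 + 6))² = (-60 + 10)² = (-50)² = 2500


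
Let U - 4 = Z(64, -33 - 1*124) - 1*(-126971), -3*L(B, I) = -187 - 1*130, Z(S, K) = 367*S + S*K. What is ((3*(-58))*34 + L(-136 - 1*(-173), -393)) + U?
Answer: 403814/3 ≈ 1.3460e+5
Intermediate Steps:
Z(S, K) = 367*S + K*S
L(B, I) = 317/3 (L(B, I) = -(-187 - 1*130)/3 = -(-187 - 130)/3 = -⅓*(-317) = 317/3)
U = 140415 (U = 4 + (64*(367 + (-33 - 1*124)) - 1*(-126971)) = 4 + (64*(367 + (-33 - 124)) + 126971) = 4 + (64*(367 - 157) + 126971) = 4 + (64*210 + 126971) = 4 + (13440 + 126971) = 4 + 140411 = 140415)
((3*(-58))*34 + L(-136 - 1*(-173), -393)) + U = ((3*(-58))*34 + 317/3) + 140415 = (-174*34 + 317/3) + 140415 = (-5916 + 317/3) + 140415 = -17431/3 + 140415 = 403814/3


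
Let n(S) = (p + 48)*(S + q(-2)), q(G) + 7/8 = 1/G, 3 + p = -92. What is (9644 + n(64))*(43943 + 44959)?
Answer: 2382795855/4 ≈ 5.9570e+8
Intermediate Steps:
p = -95 (p = -3 - 92 = -95)
q(G) = -7/8 + 1/G
n(S) = 517/8 - 47*S (n(S) = (-95 + 48)*(S + (-7/8 + 1/(-2))) = -47*(S + (-7/8 - ½)) = -47*(S - 11/8) = -47*(-11/8 + S) = 517/8 - 47*S)
(9644 + n(64))*(43943 + 44959) = (9644 + (517/8 - 47*64))*(43943 + 44959) = (9644 + (517/8 - 3008))*88902 = (9644 - 23547/8)*88902 = (53605/8)*88902 = 2382795855/4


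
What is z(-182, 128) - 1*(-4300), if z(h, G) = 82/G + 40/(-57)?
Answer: 15686177/3648 ≈ 4299.9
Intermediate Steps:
z(h, G) = -40/57 + 82/G (z(h, G) = 82/G + 40*(-1/57) = 82/G - 40/57 = -40/57 + 82/G)
z(-182, 128) - 1*(-4300) = (-40/57 + 82/128) - 1*(-4300) = (-40/57 + 82*(1/128)) + 4300 = (-40/57 + 41/64) + 4300 = -223/3648 + 4300 = 15686177/3648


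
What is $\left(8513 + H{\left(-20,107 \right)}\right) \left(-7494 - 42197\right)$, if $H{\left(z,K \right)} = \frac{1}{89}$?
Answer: $- \frac{37648783678}{89} \approx -4.2302 \cdot 10^{8}$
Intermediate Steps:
$H{\left(z,K \right)} = \frac{1}{89}$
$\left(8513 + H{\left(-20,107 \right)}\right) \left(-7494 - 42197\right) = \left(8513 + \frac{1}{89}\right) \left(-7494 - 42197\right) = \frac{757658}{89} \left(-49691\right) = - \frac{37648783678}{89}$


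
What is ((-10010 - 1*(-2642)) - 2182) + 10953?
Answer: 1403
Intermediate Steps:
((-10010 - 1*(-2642)) - 2182) + 10953 = ((-10010 + 2642) - 2182) + 10953 = (-7368 - 2182) + 10953 = -9550 + 10953 = 1403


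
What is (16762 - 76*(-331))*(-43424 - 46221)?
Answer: -3757739110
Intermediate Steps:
(16762 - 76*(-331))*(-43424 - 46221) = (16762 + 25156)*(-89645) = 41918*(-89645) = -3757739110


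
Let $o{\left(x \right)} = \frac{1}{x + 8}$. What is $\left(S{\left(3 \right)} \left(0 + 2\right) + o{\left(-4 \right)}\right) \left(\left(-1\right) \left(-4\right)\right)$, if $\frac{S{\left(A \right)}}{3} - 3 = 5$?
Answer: $193$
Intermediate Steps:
$o{\left(x \right)} = \frac{1}{8 + x}$
$S{\left(A \right)} = 24$ ($S{\left(A \right)} = 9 + 3 \cdot 5 = 9 + 15 = 24$)
$\left(S{\left(3 \right)} \left(0 + 2\right) + o{\left(-4 \right)}\right) \left(\left(-1\right) \left(-4\right)\right) = \left(24 \left(0 + 2\right) + \frac{1}{8 - 4}\right) \left(\left(-1\right) \left(-4\right)\right) = \left(24 \cdot 2 + \frac{1}{4}\right) 4 = \left(48 + \frac{1}{4}\right) 4 = \frac{193}{4} \cdot 4 = 193$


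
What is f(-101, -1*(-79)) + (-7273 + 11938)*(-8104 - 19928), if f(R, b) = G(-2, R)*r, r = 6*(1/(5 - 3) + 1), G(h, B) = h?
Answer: -130769298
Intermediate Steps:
r = 9 (r = 6*(1/2 + 1) = 6*(½ + 1) = 6*(3/2) = 9)
f(R, b) = -18 (f(R, b) = -2*9 = -18)
f(-101, -1*(-79)) + (-7273 + 11938)*(-8104 - 19928) = -18 + (-7273 + 11938)*(-8104 - 19928) = -18 + 4665*(-28032) = -18 - 130769280 = -130769298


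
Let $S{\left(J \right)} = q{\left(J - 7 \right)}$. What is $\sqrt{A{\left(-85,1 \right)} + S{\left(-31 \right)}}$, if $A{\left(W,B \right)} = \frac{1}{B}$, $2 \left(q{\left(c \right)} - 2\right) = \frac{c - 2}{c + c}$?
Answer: $\frac{\sqrt{1178}}{19} \approx 1.8064$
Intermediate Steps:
$q{\left(c \right)} = 2 + \frac{-2 + c}{4 c}$ ($q{\left(c \right)} = 2 + \frac{\left(c - 2\right) \frac{1}{c + c}}{2} = 2 + \frac{\left(-2 + c\right) \frac{1}{2 c}}{2} = 2 + \frac{\frac{1}{2} \frac{1}{c} \left(-2 + c\right)}{2} = 2 + \frac{-2 + c}{4 c}$)
$S{\left(J \right)} = \frac{-65 + 9 J}{4 \left(-7 + J\right)}$ ($S{\left(J \right)} = \frac{-2 + 9 \left(J - 7\right)}{4 \left(J - 7\right)} = \frac{-2 + 9 \left(-7 + J\right)}{4 \left(-7 + J\right)} = \frac{-2 + \left(-63 + 9 J\right)}{4 \left(-7 + J\right)} = \frac{-65 + 9 J}{4 \left(-7 + J\right)}$)
$\sqrt{A{\left(-85,1 \right)} + S{\left(-31 \right)}} = \sqrt{1^{-1} + \frac{-65 + 9 \left(-31\right)}{4 \left(-7 - 31\right)}} = \sqrt{1 + \frac{-65 - 279}{4 \left(-38\right)}} = \sqrt{1 + \frac{1}{4} \left(- \frac{1}{38}\right) \left(-344\right)} = \sqrt{1 + \frac{43}{19}} = \sqrt{\frac{62}{19}} = \frac{\sqrt{1178}}{19}$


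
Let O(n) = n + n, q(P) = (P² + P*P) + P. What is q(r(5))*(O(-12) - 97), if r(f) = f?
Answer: -6655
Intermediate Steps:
q(P) = P + 2*P² (q(P) = (P² + P²) + P = 2*P² + P = P + 2*P²)
O(n) = 2*n
q(r(5))*(O(-12) - 97) = (5*(1 + 2*5))*(2*(-12) - 97) = (5*(1 + 10))*(-24 - 97) = (5*11)*(-121) = 55*(-121) = -6655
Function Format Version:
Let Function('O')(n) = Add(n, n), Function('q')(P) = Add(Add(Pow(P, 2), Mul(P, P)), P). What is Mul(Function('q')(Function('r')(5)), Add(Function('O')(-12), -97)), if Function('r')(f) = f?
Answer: -6655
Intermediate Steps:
Function('q')(P) = Add(P, Mul(2, Pow(P, 2))) (Function('q')(P) = Add(Add(Pow(P, 2), Pow(P, 2)), P) = Add(Mul(2, Pow(P, 2)), P) = Add(P, Mul(2, Pow(P, 2))))
Function('O')(n) = Mul(2, n)
Mul(Function('q')(Function('r')(5)), Add(Function('O')(-12), -97)) = Mul(Mul(5, Add(1, Mul(2, 5))), Add(Mul(2, -12), -97)) = Mul(Mul(5, Add(1, 10)), Add(-24, -97)) = Mul(Mul(5, 11), -121) = Mul(55, -121) = -6655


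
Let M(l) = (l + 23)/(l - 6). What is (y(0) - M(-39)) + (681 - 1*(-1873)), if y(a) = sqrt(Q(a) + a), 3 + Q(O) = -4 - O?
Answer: 114914/45 + I*sqrt(7) ≈ 2553.6 + 2.6458*I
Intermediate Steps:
Q(O) = -7 - O (Q(O) = -3 + (-4 - O) = -7 - O)
M(l) = (23 + l)/(-6 + l)
y(a) = I*sqrt(7) (y(a) = sqrt((-7 - a) + a) = sqrt(-7) = I*sqrt(7))
(y(0) - M(-39)) + (681 - 1*(-1873)) = (I*sqrt(7) - (23 - 39)/(-6 - 39)) + (681 - 1*(-1873)) = (I*sqrt(7) - (-16)/(-45)) + (681 + 1873) = (I*sqrt(7) - (-1)*(-16)/45) + 2554 = (I*sqrt(7) - 1*16/45) + 2554 = (I*sqrt(7) - 16/45) + 2554 = (-16/45 + I*sqrt(7)) + 2554 = 114914/45 + I*sqrt(7)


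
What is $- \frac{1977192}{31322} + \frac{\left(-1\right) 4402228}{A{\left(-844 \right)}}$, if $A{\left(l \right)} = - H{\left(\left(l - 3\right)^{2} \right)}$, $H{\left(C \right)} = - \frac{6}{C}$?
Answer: $- \frac{24730269342142574}{46983} \approx -5.2637 \cdot 10^{11}$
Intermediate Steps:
$A{\left(l \right)} = \frac{6}{\left(-3 + l\right)^{2}}$ ($A{\left(l \right)} = - \frac{-6}{\left(l - 3\right)^{2}} = - \frac{-6}{\left(-3 + l\right)^{2}} = \frac{6}{\left(-3 + l\right)^{2}}$)
$- \frac{1977192}{31322} + \frac{\left(-1\right) 4402228}{A{\left(-844 \right)}} = - \frac{1977192}{31322} + \frac{\left(-1\right) 4402228}{6 \frac{1}{\left(-3 - 844\right)^{2}}} = \left(-1977192\right) \frac{1}{31322} - \frac{4402228}{6 \cdot \frac{1}{717409}} = - \frac{988596}{15661} - \frac{4402228}{6 \cdot \frac{1}{717409}} = - \frac{988596}{15661} - \frac{4402228}{\frac{6}{717409}} = - \frac{988596}{15661} - \frac{1579098993626}{3} = - \frac{24730269342142574}{46983}$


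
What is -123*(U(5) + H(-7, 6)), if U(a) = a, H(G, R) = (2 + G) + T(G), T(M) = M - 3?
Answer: 1230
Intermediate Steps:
T(M) = -3 + M
H(G, R) = -1 + 2*G (H(G, R) = (2 + G) + (-3 + G) = -1 + 2*G)
-123*(U(5) + H(-7, 6)) = -123*(5 + (-1 + 2*(-7))) = -123*(5 + (-1 - 14)) = -123*(5 - 15) = -123*(-10) = 1230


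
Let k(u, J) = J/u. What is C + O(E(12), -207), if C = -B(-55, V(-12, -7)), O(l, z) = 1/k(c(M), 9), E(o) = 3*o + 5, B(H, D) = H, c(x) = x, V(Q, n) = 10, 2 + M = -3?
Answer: 490/9 ≈ 54.444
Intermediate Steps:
M = -5 (M = -2 - 3 = -5)
E(o) = 5 + 3*o
O(l, z) = -5/9 (O(l, z) = 1/(9/(-5)) = 1/(9*(-⅕)) = 1/(-9/5) = -5/9)
C = 55 (C = -1*(-55) = 55)
C + O(E(12), -207) = 55 - 5/9 = 490/9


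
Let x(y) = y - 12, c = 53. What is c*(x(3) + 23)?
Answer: 742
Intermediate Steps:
x(y) = -12 + y
c*(x(3) + 23) = 53*((-12 + 3) + 23) = 53*(-9 + 23) = 53*14 = 742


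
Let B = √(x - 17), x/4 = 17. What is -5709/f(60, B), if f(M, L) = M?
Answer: -1903/20 ≈ -95.150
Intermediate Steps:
x = 68 (x = 4*17 = 68)
B = √51 (B = √(68 - 17) = √51 ≈ 7.1414)
-5709/f(60, B) = -5709/60 = -5709*1/60 = -1903/20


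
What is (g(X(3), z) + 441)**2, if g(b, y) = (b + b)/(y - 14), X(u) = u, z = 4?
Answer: 4848804/25 ≈ 1.9395e+5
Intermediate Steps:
g(b, y) = 2*b/(-14 + y) (g(b, y) = (2*b)/(-14 + y) = 2*b/(-14 + y))
(g(X(3), z) + 441)**2 = (2*3/(-14 + 4) + 441)**2 = (2*3/(-10) + 441)**2 = (2*3*(-1/10) + 441)**2 = (-3/5 + 441)**2 = (2202/5)**2 = 4848804/25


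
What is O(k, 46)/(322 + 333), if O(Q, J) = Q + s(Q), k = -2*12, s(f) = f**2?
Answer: 552/655 ≈ 0.84275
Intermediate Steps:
k = -24
O(Q, J) = Q + Q**2
O(k, 46)/(322 + 333) = (-24*(1 - 24))/(322 + 333) = -24*(-23)/655 = 552*(1/655) = 552/655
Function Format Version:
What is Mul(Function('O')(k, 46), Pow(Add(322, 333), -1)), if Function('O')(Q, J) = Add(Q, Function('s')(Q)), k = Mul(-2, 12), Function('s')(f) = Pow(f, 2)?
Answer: Rational(552, 655) ≈ 0.84275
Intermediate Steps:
k = -24
Function('O')(Q, J) = Add(Q, Pow(Q, 2))
Mul(Function('O')(k, 46), Pow(Add(322, 333), -1)) = Mul(Mul(-24, Add(1, -24)), Pow(Add(322, 333), -1)) = Mul(Mul(-24, -23), Pow(655, -1)) = Mul(552, Rational(1, 655)) = Rational(552, 655)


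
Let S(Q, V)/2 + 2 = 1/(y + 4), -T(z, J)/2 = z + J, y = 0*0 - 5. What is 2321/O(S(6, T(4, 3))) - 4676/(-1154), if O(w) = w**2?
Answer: 1423385/20772 ≈ 68.524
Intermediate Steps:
y = -5 (y = 0 - 5 = -5)
T(z, J) = -2*J - 2*z (T(z, J) = -2*(z + J) = -2*(J + z) = -2*J - 2*z)
S(Q, V) = -6 (S(Q, V) = -4 + 2/(-5 + 4) = -4 + 2/(-1) = -4 + 2*(-1) = -4 - 2 = -6)
2321/O(S(6, T(4, 3))) - 4676/(-1154) = 2321/((-6)**2) - 4676/(-1154) = 2321/36 - 4676*(-1/1154) = 2321*(1/36) + 2338/577 = 2321/36 + 2338/577 = 1423385/20772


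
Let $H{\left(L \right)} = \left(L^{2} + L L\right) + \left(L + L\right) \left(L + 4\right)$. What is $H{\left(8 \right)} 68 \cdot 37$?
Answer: $805120$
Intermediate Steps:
$H{\left(L \right)} = 2 L^{2} + 2 L \left(4 + L\right)$ ($H{\left(L \right)} = \left(L^{2} + L^{2}\right) + 2 L \left(4 + L\right) = 2 L^{2} + 2 L \left(4 + L\right)$)
$H{\left(8 \right)} 68 \cdot 37 = 4 \cdot 8 \left(2 + 8\right) 68 \cdot 37 = 4 \cdot 8 \cdot 10 \cdot 68 \cdot 37 = 320 \cdot 68 \cdot 37 = 21760 \cdot 37 = 805120$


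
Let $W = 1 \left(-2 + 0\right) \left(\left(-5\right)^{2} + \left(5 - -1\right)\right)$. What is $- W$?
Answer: $62$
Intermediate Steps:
$W = -62$ ($W = 1 \left(-2\right) \left(25 + \left(5 + 1\right)\right) = - 2 \left(25 + 6\right) = \left(-2\right) 31 = -62$)
$- W = \left(-1\right) \left(-62\right) = 62$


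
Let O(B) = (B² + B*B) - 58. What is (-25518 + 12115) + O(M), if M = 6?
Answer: -13389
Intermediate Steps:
O(B) = -58 + 2*B² (O(B) = (B² + B²) - 58 = 2*B² - 58 = -58 + 2*B²)
(-25518 + 12115) + O(M) = (-25518 + 12115) + (-58 + 2*6²) = -13403 + (-58 + 2*36) = -13403 + (-58 + 72) = -13403 + 14 = -13389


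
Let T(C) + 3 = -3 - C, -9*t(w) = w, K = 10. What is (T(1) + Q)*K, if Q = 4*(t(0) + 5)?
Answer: 130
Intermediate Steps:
t(w) = -w/9
T(C) = -6 - C (T(C) = -3 + (-3 - C) = -6 - C)
Q = 20 (Q = 4*(-⅑*0 + 5) = 4*(0 + 5) = 4*5 = 20)
(T(1) + Q)*K = ((-6 - 1*1) + 20)*10 = ((-6 - 1) + 20)*10 = (-7 + 20)*10 = 13*10 = 130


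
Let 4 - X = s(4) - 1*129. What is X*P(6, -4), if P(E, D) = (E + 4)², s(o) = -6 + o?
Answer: 13500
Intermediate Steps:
P(E, D) = (4 + E)²
X = 135 (X = 4 - ((-6 + 4) - 1*129) = 4 - (-2 - 129) = 4 - 1*(-131) = 4 + 131 = 135)
X*P(6, -4) = 135*(4 + 6)² = 135*10² = 135*100 = 13500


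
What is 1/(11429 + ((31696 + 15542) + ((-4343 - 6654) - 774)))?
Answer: 1/46896 ≈ 2.1324e-5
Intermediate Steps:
1/(11429 + ((31696 + 15542) + ((-4343 - 6654) - 774))) = 1/(11429 + (47238 + (-10997 - 774))) = 1/(11429 + (47238 - 11771)) = 1/(11429 + 35467) = 1/46896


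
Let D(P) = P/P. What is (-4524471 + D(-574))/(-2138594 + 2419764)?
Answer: -452447/28117 ≈ -16.092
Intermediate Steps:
D(P) = 1
(-4524471 + D(-574))/(-2138594 + 2419764) = (-4524471 + 1)/(-2138594 + 2419764) = -4524470/281170 = -4524470*1/281170 = -452447/28117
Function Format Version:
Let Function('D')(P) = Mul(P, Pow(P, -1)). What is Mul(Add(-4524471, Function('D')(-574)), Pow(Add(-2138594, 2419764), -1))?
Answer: Rational(-452447, 28117) ≈ -16.092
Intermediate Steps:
Function('D')(P) = 1
Mul(Add(-4524471, Function('D')(-574)), Pow(Add(-2138594, 2419764), -1)) = Mul(Add(-4524471, 1), Pow(Add(-2138594, 2419764), -1)) = Mul(-4524470, Pow(281170, -1)) = Mul(-4524470, Rational(1, 281170)) = Rational(-452447, 28117)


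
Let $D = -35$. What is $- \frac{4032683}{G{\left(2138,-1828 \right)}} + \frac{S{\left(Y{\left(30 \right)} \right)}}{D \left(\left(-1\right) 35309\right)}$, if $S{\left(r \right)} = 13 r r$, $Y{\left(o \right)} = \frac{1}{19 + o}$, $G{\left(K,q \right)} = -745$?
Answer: $\frac{2393148798019866}{442111580435} \approx 5413.0$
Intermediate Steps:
$S{\left(r \right)} = 13 r^{2}$
$- \frac{4032683}{G{\left(2138,-1828 \right)}} + \frac{S{\left(Y{\left(30 \right)} \right)}}{D \left(\left(-1\right) 35309\right)} = - \frac{4032683}{-745} + \frac{13 \left(\frac{1}{19 + 30}\right)^{2}}{\left(-35\right) \left(\left(-1\right) 35309\right)} = \left(-4032683\right) \left(- \frac{1}{745}\right) + \frac{13 \left(\frac{1}{49}\right)^{2}}{\left(-35\right) \left(-35309\right)} = \frac{4032683}{745} + \frac{13 \left(\frac{1}{49}\right)^{2}}{1235815} = \frac{4032683}{745} + 13 \cdot \frac{1}{2401} \cdot \frac{1}{1235815} = \frac{4032683}{745} + \frac{13}{2401} \cdot \frac{1}{1235815} = \frac{4032683}{745} + \frac{13}{2967191815} = \frac{2393148798019866}{442111580435}$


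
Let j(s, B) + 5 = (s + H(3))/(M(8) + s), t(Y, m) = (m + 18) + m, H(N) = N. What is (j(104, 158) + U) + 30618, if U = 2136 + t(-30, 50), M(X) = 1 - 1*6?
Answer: 3253940/99 ≈ 32868.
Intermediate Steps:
t(Y, m) = 18 + 2*m (t(Y, m) = (18 + m) + m = 18 + 2*m)
M(X) = -5 (M(X) = 1 - 6 = -5)
U = 2254 (U = 2136 + (18 + 2*50) = 2136 + (18 + 100) = 2136 + 118 = 2254)
j(s, B) = -5 + (3 + s)/(-5 + s) (j(s, B) = -5 + (s + 3)/(-5 + s) = -5 + (3 + s)/(-5 + s))
(j(104, 158) + U) + 30618 = (4*(7 - 1*104)/(-5 + 104) + 2254) + 30618 = (4*(7 - 104)/99 + 2254) + 30618 = (4*(1/99)*(-97) + 2254) + 30618 = (-388/99 + 2254) + 30618 = 222758/99 + 30618 = 3253940/99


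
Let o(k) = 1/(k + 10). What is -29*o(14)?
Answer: -29/24 ≈ -1.2083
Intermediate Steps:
o(k) = 1/(10 + k)
-29*o(14) = -29/(10 + 14) = -29/24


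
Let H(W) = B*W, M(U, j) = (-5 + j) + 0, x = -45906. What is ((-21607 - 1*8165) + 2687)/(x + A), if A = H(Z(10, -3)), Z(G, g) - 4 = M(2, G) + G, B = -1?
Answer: 5417/9185 ≈ 0.58977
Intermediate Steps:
M(U, j) = -5 + j
Z(G, g) = -1 + 2*G (Z(G, g) = 4 + ((-5 + G) + G) = 4 + (-5 + 2*G) = -1 + 2*G)
H(W) = -W
A = -19 (A = -(-1 + 2*10) = -(-1 + 20) = -1*19 = -19)
((-21607 - 1*8165) + 2687)/(x + A) = ((-21607 - 1*8165) + 2687)/(-45906 - 19) = ((-21607 - 8165) + 2687)/(-45925) = (-29772 + 2687)*(-1/45925) = -27085*(-1/45925) = 5417/9185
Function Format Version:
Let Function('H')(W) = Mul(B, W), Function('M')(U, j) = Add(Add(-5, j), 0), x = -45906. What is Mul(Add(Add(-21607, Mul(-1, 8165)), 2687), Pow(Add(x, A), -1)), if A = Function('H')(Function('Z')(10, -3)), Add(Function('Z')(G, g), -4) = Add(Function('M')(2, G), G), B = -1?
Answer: Rational(5417, 9185) ≈ 0.58977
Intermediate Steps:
Function('M')(U, j) = Add(-5, j)
Function('Z')(G, g) = Add(-1, Mul(2, G)) (Function('Z')(G, g) = Add(4, Add(Add(-5, G), G)) = Add(4, Add(-5, Mul(2, G))) = Add(-1, Mul(2, G)))
Function('H')(W) = Mul(-1, W)
A = -19 (A = Mul(-1, Add(-1, Mul(2, 10))) = Mul(-1, Add(-1, 20)) = Mul(-1, 19) = -19)
Mul(Add(Add(-21607, Mul(-1, 8165)), 2687), Pow(Add(x, A), -1)) = Mul(Add(Add(-21607, Mul(-1, 8165)), 2687), Pow(Add(-45906, -19), -1)) = Mul(Add(Add(-21607, -8165), 2687), Pow(-45925, -1)) = Mul(Add(-29772, 2687), Rational(-1, 45925)) = Mul(-27085, Rational(-1, 45925)) = Rational(5417, 9185)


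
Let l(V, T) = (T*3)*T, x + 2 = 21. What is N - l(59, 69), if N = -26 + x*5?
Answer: -14214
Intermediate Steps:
x = 19 (x = -2 + 21 = 19)
l(V, T) = 3*T² (l(V, T) = (3*T)*T = 3*T²)
N = 69 (N = -26 + 19*5 = -26 + 95 = 69)
N - l(59, 69) = 69 - 3*69² = 69 - 3*4761 = 69 - 1*14283 = 69 - 14283 = -14214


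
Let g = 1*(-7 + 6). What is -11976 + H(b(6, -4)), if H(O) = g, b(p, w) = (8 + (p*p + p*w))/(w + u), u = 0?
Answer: -11977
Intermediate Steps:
b(p, w) = (8 + p² + p*w)/w (b(p, w) = (8 + (p*p + p*w))/(w + 0) = (8 + (p² + p*w))/w = (8 + p² + p*w)/w)
g = -1 (g = 1*(-1) = -1)
H(O) = -1
-11976 + H(b(6, -4)) = -11976 - 1 = -11977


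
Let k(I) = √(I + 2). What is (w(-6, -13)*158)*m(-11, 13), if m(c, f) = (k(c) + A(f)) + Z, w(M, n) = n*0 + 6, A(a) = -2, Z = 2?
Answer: 2844*I ≈ 2844.0*I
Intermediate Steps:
w(M, n) = 6 (w(M, n) = 0 + 6 = 6)
k(I) = √(2 + I)
m(c, f) = √(2 + c) (m(c, f) = (√(2 + c) - 2) + 2 = (-2 + √(2 + c)) + 2 = √(2 + c))
(w(-6, -13)*158)*m(-11, 13) = (6*158)*√(2 - 11) = 948*√(-9) = 948*(3*I) = 2844*I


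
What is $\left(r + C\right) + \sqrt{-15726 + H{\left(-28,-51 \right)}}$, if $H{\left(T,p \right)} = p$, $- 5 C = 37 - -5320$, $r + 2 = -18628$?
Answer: $- \frac{98507}{5} + 3 i \sqrt{1753} \approx -19701.0 + 125.61 i$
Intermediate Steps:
$r = -18630$ ($r = -2 - 18628 = -18630$)
$C = - \frac{5357}{5}$ ($C = - \frac{37 - -5320}{5} = - \frac{37 + 5320}{5} = \left(- \frac{1}{5}\right) 5357 = - \frac{5357}{5} \approx -1071.4$)
$\left(r + C\right) + \sqrt{-15726 + H{\left(-28,-51 \right)}} = \left(-18630 - \frac{5357}{5}\right) + \sqrt{-15726 - 51} = - \frac{98507}{5} + \sqrt{-15777} = - \frac{98507}{5} + 3 i \sqrt{1753}$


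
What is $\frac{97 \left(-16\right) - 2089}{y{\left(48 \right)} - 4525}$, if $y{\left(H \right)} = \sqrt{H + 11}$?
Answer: $\frac{16475525}{20475566} + \frac{3641 \sqrt{59}}{20475566} \approx 0.80601$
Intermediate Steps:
$y{\left(H \right)} = \sqrt{11 + H}$
$\frac{97 \left(-16\right) - 2089}{y{\left(48 \right)} - 4525} = \frac{97 \left(-16\right) - 2089}{\sqrt{11 + 48} - 4525} = \frac{-1552 - 2089}{\sqrt{59} - 4525} = - \frac{3641}{-4525 + \sqrt{59}}$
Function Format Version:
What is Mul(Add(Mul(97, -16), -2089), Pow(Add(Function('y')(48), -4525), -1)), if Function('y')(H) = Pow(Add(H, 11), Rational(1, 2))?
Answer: Add(Rational(16475525, 20475566), Mul(Rational(3641, 20475566), Pow(59, Rational(1, 2)))) ≈ 0.80601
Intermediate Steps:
Function('y')(H) = Pow(Add(11, H), Rational(1, 2))
Mul(Add(Mul(97, -16), -2089), Pow(Add(Function('y')(48), -4525), -1)) = Mul(Add(Mul(97, -16), -2089), Pow(Add(Pow(Add(11, 48), Rational(1, 2)), -4525), -1)) = Mul(Add(-1552, -2089), Pow(Add(Pow(59, Rational(1, 2)), -4525), -1)) = Mul(-3641, Pow(Add(-4525, Pow(59, Rational(1, 2))), -1))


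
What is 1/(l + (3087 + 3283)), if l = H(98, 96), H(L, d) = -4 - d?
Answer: 1/6270 ≈ 0.00015949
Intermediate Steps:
l = -100 (l = -4 - 1*96 = -4 - 96 = -100)
1/(l + (3087 + 3283)) = 1/(-100 + (3087 + 3283)) = 1/(-100 + 6370) = 1/6270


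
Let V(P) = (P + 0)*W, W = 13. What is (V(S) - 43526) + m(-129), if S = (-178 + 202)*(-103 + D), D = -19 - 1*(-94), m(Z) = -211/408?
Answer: -21323107/408 ≈ -52263.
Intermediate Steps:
m(Z) = -211/408 (m(Z) = -211*1/408 = -211/408)
D = 75 (D = -19 + 94 = 75)
S = -672 (S = (-178 + 202)*(-103 + 75) = 24*(-28) = -672)
V(P) = 13*P (V(P) = (P + 0)*13 = P*13 = 13*P)
(V(S) - 43526) + m(-129) = (13*(-672) - 43526) - 211/408 = (-8736 - 43526) - 211/408 = -52262 - 211/408 = -21323107/408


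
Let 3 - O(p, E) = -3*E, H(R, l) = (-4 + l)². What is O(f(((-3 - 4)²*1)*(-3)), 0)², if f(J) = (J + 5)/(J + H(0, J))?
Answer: 9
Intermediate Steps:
f(J) = (5 + J)/(J + (-4 + J)²) (f(J) = (J + 5)/(J + (-4 + J)²) = (5 + J)/(J + (-4 + J)²))
O(p, E) = 3 + 3*E (O(p, E) = 3 - (-3)*E = 3 + 3*E)
O(f(((-3 - 4)²*1)*(-3)), 0)² = (3 + 3*0)² = (3 + 0)² = 3² = 9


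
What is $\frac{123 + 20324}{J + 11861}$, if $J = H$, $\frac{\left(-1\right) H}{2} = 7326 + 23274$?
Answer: $- \frac{20447}{49339} \approx -0.41442$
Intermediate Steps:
$H = -61200$ ($H = - 2 \left(7326 + 23274\right) = \left(-2\right) 30600 = -61200$)
$J = -61200$
$\frac{123 + 20324}{J + 11861} = \frac{123 + 20324}{-61200 + 11861} = \frac{20447}{-49339} = 20447 \left(- \frac{1}{49339}\right) = - \frac{20447}{49339}$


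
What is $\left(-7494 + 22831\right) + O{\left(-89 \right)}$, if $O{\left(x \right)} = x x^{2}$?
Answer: $-689632$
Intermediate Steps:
$O{\left(x \right)} = x^{3}$
$\left(-7494 + 22831\right) + O{\left(-89 \right)} = \left(-7494 + 22831\right) + \left(-89\right)^{3} = 15337 - 704969 = -689632$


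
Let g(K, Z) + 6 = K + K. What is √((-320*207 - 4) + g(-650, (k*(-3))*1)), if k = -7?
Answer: 5*I*√2702 ≈ 259.9*I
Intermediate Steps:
g(K, Z) = -6 + 2*K (g(K, Z) = -6 + (K + K) = -6 + 2*K)
√((-320*207 - 4) + g(-650, (k*(-3))*1)) = √((-320*207 - 4) + (-6 + 2*(-650))) = √((-66240 - 4) + (-6 - 1300)) = √(-66244 - 1306) = √(-67550) = 5*I*√2702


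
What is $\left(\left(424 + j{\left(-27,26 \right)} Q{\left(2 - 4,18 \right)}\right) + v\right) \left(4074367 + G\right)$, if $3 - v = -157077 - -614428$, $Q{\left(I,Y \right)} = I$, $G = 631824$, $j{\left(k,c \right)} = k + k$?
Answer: $-2149863347856$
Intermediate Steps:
$j{\left(k,c \right)} = 2 k$
$v = -457348$ ($v = 3 - \left(-157077 - -614428\right) = 3 - \left(-157077 + 614428\right) = 3 - 457351 = -457348$)
$\left(\left(424 + j{\left(-27,26 \right)} Q{\left(2 - 4,18 \right)}\right) + v\right) \left(4074367 + G\right) = \left(\left(424 + 2 \left(-27\right) \left(2 - 4\right)\right) - 457348\right) \left(4074367 + 631824\right) = \left(\left(424 - -108\right) - 457348\right) 4706191 = \left(\left(424 + 108\right) - 457348\right) 4706191 = \left(532 - 457348\right) 4706191 = \left(-456816\right) 4706191 = -2149863347856$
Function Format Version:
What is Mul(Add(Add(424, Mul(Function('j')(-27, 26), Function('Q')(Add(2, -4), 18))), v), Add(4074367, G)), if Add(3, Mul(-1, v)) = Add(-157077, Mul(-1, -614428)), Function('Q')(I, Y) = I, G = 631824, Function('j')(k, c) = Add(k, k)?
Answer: -2149863347856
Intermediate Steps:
Function('j')(k, c) = Mul(2, k)
v = -457348 (v = Add(3, Mul(-1, Add(-157077, Mul(-1, -614428)))) = Add(3, Mul(-1, Add(-157077, 614428))) = Add(3, Mul(-1, 457351)) = Add(3, -457351) = -457348)
Mul(Add(Add(424, Mul(Function('j')(-27, 26), Function('Q')(Add(2, -4), 18))), v), Add(4074367, G)) = Mul(Add(Add(424, Mul(Mul(2, -27), Add(2, -4))), -457348), Add(4074367, 631824)) = Mul(Add(Add(424, Mul(-54, -2)), -457348), 4706191) = Mul(Add(Add(424, 108), -457348), 4706191) = Mul(Add(532, -457348), 4706191) = Mul(-456816, 4706191) = -2149863347856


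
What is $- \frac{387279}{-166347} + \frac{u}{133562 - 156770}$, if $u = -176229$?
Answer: $\frac{1418634685}{142984488} \approx 9.9216$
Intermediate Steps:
$- \frac{387279}{-166347} + \frac{u}{133562 - 156770} = - \frac{387279}{-166347} - \frac{176229}{133562 - 156770} = \left(-387279\right) \left(- \frac{1}{166347}\right) - \frac{176229}{133562 - 156770} = \frac{43031}{18483} - \frac{176229}{-23208} = \frac{43031}{18483} - - \frac{58743}{7736} = \frac{43031}{18483} + \frac{58743}{7736} = \frac{1418634685}{142984488}$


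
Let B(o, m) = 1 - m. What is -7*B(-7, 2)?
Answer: 7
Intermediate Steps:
-7*B(-7, 2) = -7*(1 - 1*2) = -7*(1 - 2) = -7*(-1) = 7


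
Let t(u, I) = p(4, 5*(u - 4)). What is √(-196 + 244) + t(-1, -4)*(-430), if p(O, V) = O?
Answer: -1720 + 4*√3 ≈ -1713.1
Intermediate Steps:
t(u, I) = 4
√(-196 + 244) + t(-1, -4)*(-430) = √(-196 + 244) + 4*(-430) = √48 - 1720 = 4*√3 - 1720 = -1720 + 4*√3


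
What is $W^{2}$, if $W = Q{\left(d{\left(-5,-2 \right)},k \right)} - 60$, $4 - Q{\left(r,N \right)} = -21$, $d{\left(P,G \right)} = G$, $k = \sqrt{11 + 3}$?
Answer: $1225$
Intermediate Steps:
$k = \sqrt{14} \approx 3.7417$
$Q{\left(r,N \right)} = 25$ ($Q{\left(r,N \right)} = 4 - -21 = 4 + 21 = 25$)
$W = -35$ ($W = 25 - 60 = -35$)
$W^{2} = \left(-35\right)^{2} = 1225$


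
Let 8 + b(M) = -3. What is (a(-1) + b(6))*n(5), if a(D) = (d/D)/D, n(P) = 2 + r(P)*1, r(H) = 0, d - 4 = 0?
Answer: -14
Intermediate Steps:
d = 4 (d = 4 + 0 = 4)
b(M) = -11 (b(M) = -8 - 3 = -11)
n(P) = 2 (n(P) = 2 + 0*1 = 2 + 0 = 2)
a(D) = 4/D² (a(D) = (4/D)/D = 4/D²)
(a(-1) + b(6))*n(5) = (4/(-1)² - 11)*2 = (4*1 - 11)*2 = (4 - 11)*2 = -7*2 = -14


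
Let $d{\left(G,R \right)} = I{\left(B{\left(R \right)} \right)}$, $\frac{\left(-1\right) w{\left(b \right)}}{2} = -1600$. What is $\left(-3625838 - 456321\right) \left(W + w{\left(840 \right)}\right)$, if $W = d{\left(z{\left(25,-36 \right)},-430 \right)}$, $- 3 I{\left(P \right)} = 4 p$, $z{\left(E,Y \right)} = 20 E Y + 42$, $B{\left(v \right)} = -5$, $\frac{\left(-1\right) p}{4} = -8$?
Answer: $- \frac{38666210048}{3} \approx -1.2889 \cdot 10^{10}$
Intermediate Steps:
$p = 32$ ($p = \left(-4\right) \left(-8\right) = 32$)
$w{\left(b \right)} = 3200$ ($w{\left(b \right)} = \left(-2\right) \left(-1600\right) = 3200$)
$z{\left(E,Y \right)} = 42 + 20 E Y$ ($z{\left(E,Y \right)} = 20 E Y + 42 = 42 + 20 E Y$)
$I{\left(P \right)} = - \frac{128}{3}$ ($I{\left(P \right)} = - \frac{4 \cdot 32}{3} = \left(- \frac{1}{3}\right) 128 = - \frac{128}{3}$)
$d{\left(G,R \right)} = - \frac{128}{3}$
$W = - \frac{128}{3} \approx -42.667$
$\left(-3625838 - 456321\right) \left(W + w{\left(840 \right)}\right) = \left(-3625838 - 456321\right) \left(- \frac{128}{3} + 3200\right) = \left(-4082159\right) \frac{9472}{3} = - \frac{38666210048}{3}$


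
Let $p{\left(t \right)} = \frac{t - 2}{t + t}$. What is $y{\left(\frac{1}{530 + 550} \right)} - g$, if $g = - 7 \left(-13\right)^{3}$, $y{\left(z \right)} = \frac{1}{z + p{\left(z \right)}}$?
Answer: $- \frac{17929746641}{1165859} \approx -15379.0$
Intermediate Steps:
$p{\left(t \right)} = \frac{-2 + t}{2 t}$
$y{\left(z \right)} = \frac{1}{z + \frac{-2 + z}{2 z}}$
$g = 15379$ ($g = \left(-7\right) \left(-2197\right) = 15379$)
$y{\left(\frac{1}{530 + 550} \right)} - g = \frac{2}{\left(530 + 550\right) \left(-2 + \frac{1}{530 + 550} + 2 \left(\frac{1}{530 + 550}\right)^{2}\right)} - 15379 = \frac{2}{1080 \left(-2 + \frac{1}{1080} + 2 \left(\frac{1}{1080}\right)^{2}\right)} - 15379 = 2 \cdot \frac{1}{1080} \frac{1}{-2 + \frac{1}{1080} + \frac{2}{1166400}} - 15379 = 2 \cdot \frac{1}{1080} \frac{1}{-2 + \frac{1}{1080} + 2 \cdot \frac{1}{1166400}} - 15379 = 2 \cdot \frac{1}{1080} \frac{1}{-2 + \frac{1}{1080} + \frac{1}{583200}} - 15379 = 2 \cdot \frac{1}{1080} \frac{1}{- \frac{1165859}{583200}} - 15379 = 2 \cdot \frac{1}{1080} \left(- \frac{583200}{1165859}\right) - 15379 = - \frac{1080}{1165859} - 15379 = - \frac{17929746641}{1165859}$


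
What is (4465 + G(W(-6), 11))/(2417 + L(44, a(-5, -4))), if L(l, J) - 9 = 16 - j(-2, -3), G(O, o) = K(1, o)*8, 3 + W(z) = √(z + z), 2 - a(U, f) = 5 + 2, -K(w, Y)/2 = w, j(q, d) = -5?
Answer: 4449/2447 ≈ 1.8181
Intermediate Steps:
K(w, Y) = -2*w
a(U, f) = -5 (a(U, f) = 2 - (5 + 2) = 2 - 1*7 = 2 - 7 = -5)
W(z) = -3 + √2*√z (W(z) = -3 + √(z + z) = -3 + √(2*z) = -3 + √2*√z)
G(O, o) = -16 (G(O, o) = -2*1*8 = -2*8 = -16)
L(l, J) = 30 (L(l, J) = 9 + (16 - 1*(-5)) = 9 + (16 + 5) = 9 + 21 = 30)
(4465 + G(W(-6), 11))/(2417 + L(44, a(-5, -4))) = (4465 - 16)/(2417 + 30) = 4449/2447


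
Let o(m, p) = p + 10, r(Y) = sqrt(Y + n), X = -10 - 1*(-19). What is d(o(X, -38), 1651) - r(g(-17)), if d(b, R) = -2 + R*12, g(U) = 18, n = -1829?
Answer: 19810 - I*sqrt(1811) ≈ 19810.0 - 42.556*I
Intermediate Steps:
X = 9 (X = -10 + 19 = 9)
r(Y) = sqrt(-1829 + Y) (r(Y) = sqrt(Y - 1829) = sqrt(-1829 + Y))
o(m, p) = 10 + p
d(b, R) = -2 + 12*R
d(o(X, -38), 1651) - r(g(-17)) = (-2 + 12*1651) - sqrt(-1829 + 18) = (-2 + 19812) - sqrt(-1811) = 19810 - I*sqrt(1811)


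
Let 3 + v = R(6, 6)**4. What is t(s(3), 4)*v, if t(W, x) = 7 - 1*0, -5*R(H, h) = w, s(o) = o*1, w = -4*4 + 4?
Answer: 132027/625 ≈ 211.24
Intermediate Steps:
w = -12 (w = -16 + 4 = -12)
s(o) = o
R(H, h) = 12/5 (R(H, h) = -1/5*(-12) = 12/5)
t(W, x) = 7 (t(W, x) = 7 + 0 = 7)
v = 18861/625 (v = -3 + (12/5)**4 = -3 + 20736/625 = 18861/625 ≈ 30.178)
t(s(3), 4)*v = 7*(18861/625) = 132027/625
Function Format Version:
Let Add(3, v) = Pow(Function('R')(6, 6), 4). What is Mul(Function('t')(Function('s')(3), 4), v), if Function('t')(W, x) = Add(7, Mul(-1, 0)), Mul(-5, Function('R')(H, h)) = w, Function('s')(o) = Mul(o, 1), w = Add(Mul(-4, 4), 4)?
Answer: Rational(132027, 625) ≈ 211.24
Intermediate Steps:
w = -12 (w = Add(-16, 4) = -12)
Function('s')(o) = o
Function('R')(H, h) = Rational(12, 5) (Function('R')(H, h) = Mul(Rational(-1, 5), -12) = Rational(12, 5))
Function('t')(W, x) = 7 (Function('t')(W, x) = Add(7, 0) = 7)
v = Rational(18861, 625) (v = Add(-3, Pow(Rational(12, 5), 4)) = Add(-3, Rational(20736, 625)) = Rational(18861, 625) ≈ 30.178)
Mul(Function('t')(Function('s')(3), 4), v) = Mul(7, Rational(18861, 625)) = Rational(132027, 625)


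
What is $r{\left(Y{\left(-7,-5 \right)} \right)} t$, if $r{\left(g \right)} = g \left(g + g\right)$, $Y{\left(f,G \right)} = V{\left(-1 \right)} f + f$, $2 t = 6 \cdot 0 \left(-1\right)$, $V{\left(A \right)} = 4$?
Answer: $0$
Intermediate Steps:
$t = 0$ ($t = \frac{6 \cdot 0 \left(-1\right)}{2} = \frac{0 \left(-1\right)}{2} = \frac{1}{2} \cdot 0 = 0$)
$Y{\left(f,G \right)} = 5 f$ ($Y{\left(f,G \right)} = 4 f + f = 5 f$)
$r{\left(g \right)} = 2 g^{2}$ ($r{\left(g \right)} = g 2 g = 2 g^{2}$)
$r{\left(Y{\left(-7,-5 \right)} \right)} t = 2 \left(5 \left(-7\right)\right)^{2} \cdot 0 = 2 \left(-35\right)^{2} \cdot 0 = 2 \cdot 1225 \cdot 0 = 2450 \cdot 0 = 0$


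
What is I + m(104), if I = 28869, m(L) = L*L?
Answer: 39685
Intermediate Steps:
m(L) = L²
I + m(104) = 28869 + 104² = 28869 + 10816 = 39685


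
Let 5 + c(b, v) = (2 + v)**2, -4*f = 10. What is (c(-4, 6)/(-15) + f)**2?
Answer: 37249/900 ≈ 41.388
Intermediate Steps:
f = -5/2 (f = -1/4*10 = -5/2 ≈ -2.5000)
c(b, v) = -5 + (2 + v)**2
(c(-4, 6)/(-15) + f)**2 = ((-5 + (2 + 6)**2)/(-15) - 5/2)**2 = ((-5 + 8**2)*(-1/15) - 5/2)**2 = ((-5 + 64)*(-1/15) - 5/2)**2 = (59*(-1/15) - 5/2)**2 = (-59/15 - 5/2)**2 = (-193/30)**2 = 37249/900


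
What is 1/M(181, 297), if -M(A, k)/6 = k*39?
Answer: -1/69498 ≈ -1.4389e-5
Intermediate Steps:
M(A, k) = -234*k (M(A, k) = -6*k*39 = -234*k)
1/M(181, 297) = 1/(-234*297) = 1/(-69498) = -1/69498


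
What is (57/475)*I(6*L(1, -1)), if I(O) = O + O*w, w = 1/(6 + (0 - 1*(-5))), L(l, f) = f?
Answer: -216/275 ≈ -0.78545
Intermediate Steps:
w = 1/11 (w = 1/(6 + (0 + 5)) = 1/(6 + 5) = 1/11 ≈ 0.090909)
I(O) = 12*O/11 (I(O) = O + O*(1/11) = O + O/11 = 12*O/11)
(57/475)*I(6*L(1, -1)) = (57/475)*(12*(6*(-1))/11) = (57*(1/475))*((12/11)*(-6)) = (3/25)*(-72/11) = -216/275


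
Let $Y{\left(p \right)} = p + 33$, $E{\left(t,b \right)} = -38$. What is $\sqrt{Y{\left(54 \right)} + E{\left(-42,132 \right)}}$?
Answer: $7$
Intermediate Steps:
$Y{\left(p \right)} = 33 + p$
$\sqrt{Y{\left(54 \right)} + E{\left(-42,132 \right)}} = \sqrt{\left(33 + 54\right) - 38} = \sqrt{87 - 38} = \sqrt{49} = 7$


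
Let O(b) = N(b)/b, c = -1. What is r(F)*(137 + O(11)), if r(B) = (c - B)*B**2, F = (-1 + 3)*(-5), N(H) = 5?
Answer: 1360800/11 ≈ 1.2371e+5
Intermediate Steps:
O(b) = 5/b
F = -10 (F = 2*(-5) = -10)
r(B) = B**2*(-1 - B) (r(B) = (-1 - B)*B**2 = B**2*(-1 - B))
r(F)*(137 + O(11)) = ((-10)**2*(-1 - 1*(-10)))*(137 + 5/11) = (100*(-1 + 10))*(137 + 5*(1/11)) = (100*9)*(137 + 5/11) = 900*(1512/11) = 1360800/11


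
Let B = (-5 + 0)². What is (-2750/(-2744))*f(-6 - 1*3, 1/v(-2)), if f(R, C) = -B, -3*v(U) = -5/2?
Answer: -34375/1372 ≈ -25.055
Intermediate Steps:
v(U) = ⅚ (v(U) = -(-5)/(3*2) = -⅓*(-5/2) = ⅚)
B = 25 (B = (-5)² = 25)
f(R, C) = -25 (f(R, C) = -1*25 = -25)
(-2750/(-2744))*f(-6 - 1*3, 1/v(-2)) = -2750/(-2744)*(-25) = -2750*(-1/2744)*(-25) = (1375/1372)*(-25) = -34375/1372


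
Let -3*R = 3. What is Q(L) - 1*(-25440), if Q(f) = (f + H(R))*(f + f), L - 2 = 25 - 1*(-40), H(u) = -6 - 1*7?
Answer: 32676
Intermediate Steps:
R = -1 (R = -⅓*3 = -1)
H(u) = -13 (H(u) = -6 - 7 = -13)
L = 67 (L = 2 + (25 - 1*(-40)) = 2 + (25 + 40) = 2 + 65 = 67)
Q(f) = 2*f*(-13 + f) (Q(f) = (f - 13)*(f + f) = (-13 + f)*(2*f) = 2*f*(-13 + f))
Q(L) - 1*(-25440) = 2*67*(-13 + 67) - 1*(-25440) = 2*67*54 + 25440 = 7236 + 25440 = 32676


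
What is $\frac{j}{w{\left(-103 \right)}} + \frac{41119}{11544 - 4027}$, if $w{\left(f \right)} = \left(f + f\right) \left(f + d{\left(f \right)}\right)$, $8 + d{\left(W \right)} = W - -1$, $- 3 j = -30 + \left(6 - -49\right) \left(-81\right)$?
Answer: $\frac{1815457397}{329830926} \approx 5.5042$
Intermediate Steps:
$j = 1495$ ($j = - \frac{-30 + \left(6 - -49\right) \left(-81\right)}{3} = - \frac{-30 + \left(6 + 49\right) \left(-81\right)}{3} = - \frac{-30 + 55 \left(-81\right)}{3} = - \frac{-30 - 4455}{3} = \left(- \frac{1}{3}\right) \left(-4485\right) = 1495$)
$d{\left(W \right)} = -7 + W$ ($d{\left(W \right)} = -8 + \left(W - -1\right) = -8 + \left(W + 1\right) = -8 + \left(1 + W\right) = -7 + W$)
$w{\left(f \right)} = 2 f \left(-7 + 2 f\right)$ ($w{\left(f \right)} = \left(f + f\right) \left(f + \left(-7 + f\right)\right) = 2 f \left(-7 + 2 f\right)$)
$\frac{j}{w{\left(-103 \right)}} + \frac{41119}{11544 - 4027} = \frac{1495}{2 \left(-103\right) \left(-7 + 2 \left(-103\right)\right)} + \frac{41119}{11544 - 4027} = \frac{1495}{2 \left(-103\right) \left(-7 - 206\right)} + \frac{41119}{11544 - 4027} = \frac{1495}{2 \left(-103\right) \left(-213\right)} + \frac{41119}{7517} = \frac{1495}{43878} + 41119 \cdot \frac{1}{7517} = 1495 \cdot \frac{1}{43878} + \frac{41119}{7517} = \frac{1495}{43878} + \frac{41119}{7517} = \frac{1815457397}{329830926}$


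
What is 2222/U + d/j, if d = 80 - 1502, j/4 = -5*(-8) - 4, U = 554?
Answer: -12995/2216 ≈ -5.8642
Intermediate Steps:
j = 144 (j = 4*(-5*(-8) - 4) = 4*(40 - 4) = 4*36 = 144)
d = -1422
2222/U + d/j = 2222/554 - 1422/144 = 2222*(1/554) - 1422*1/144 = 1111/277 - 79/8 = -12995/2216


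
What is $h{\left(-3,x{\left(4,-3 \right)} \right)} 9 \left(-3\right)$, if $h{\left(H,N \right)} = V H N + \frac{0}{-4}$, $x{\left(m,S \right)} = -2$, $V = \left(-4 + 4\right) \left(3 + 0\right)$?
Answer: $0$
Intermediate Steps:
$V = 0$ ($V = 0 \cdot 3 = 0$)
$h{\left(H,N \right)} = 0$ ($h{\left(H,N \right)} = 0 H N + \frac{0}{-4} = 0 N + 0 \left(- \frac{1}{4}\right) = 0 + 0 = 0$)
$h{\left(-3,x{\left(4,-3 \right)} \right)} 9 \left(-3\right) = 0 \cdot 9 \left(-3\right) = 0 \left(-3\right) = 0$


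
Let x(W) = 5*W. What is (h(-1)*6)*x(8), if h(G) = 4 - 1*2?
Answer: 480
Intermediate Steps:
h(G) = 2 (h(G) = 4 - 2 = 2)
(h(-1)*6)*x(8) = (2*6)*(5*8) = 12*40 = 480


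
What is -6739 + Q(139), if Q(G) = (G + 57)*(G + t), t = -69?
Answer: 6981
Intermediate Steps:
Q(G) = (-69 + G)*(57 + G) (Q(G) = (G + 57)*(G - 69) = (57 + G)*(-69 + G) = (-69 + G)*(57 + G))
-6739 + Q(139) = -6739 + (-3933 + 139**2 - 12*139) = -6739 + (-3933 + 19321 - 1668) = -6739 + 13720 = 6981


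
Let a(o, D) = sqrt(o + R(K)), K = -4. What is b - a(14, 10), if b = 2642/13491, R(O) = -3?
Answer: 2642/13491 - sqrt(11) ≈ -3.1208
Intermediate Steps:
a(o, D) = sqrt(-3 + o) (a(o, D) = sqrt(o - 3) = sqrt(-3 + o))
b = 2642/13491 (b = 2642*(1/13491) = 2642/13491 ≈ 0.19583)
b - a(14, 10) = 2642/13491 - sqrt(-3 + 14) = 2642/13491 - sqrt(11)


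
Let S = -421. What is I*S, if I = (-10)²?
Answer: -42100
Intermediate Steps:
I = 100
I*S = 100*(-421) = -42100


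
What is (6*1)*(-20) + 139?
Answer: 19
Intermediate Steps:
(6*1)*(-20) + 139 = 6*(-20) + 139 = -120 + 139 = 19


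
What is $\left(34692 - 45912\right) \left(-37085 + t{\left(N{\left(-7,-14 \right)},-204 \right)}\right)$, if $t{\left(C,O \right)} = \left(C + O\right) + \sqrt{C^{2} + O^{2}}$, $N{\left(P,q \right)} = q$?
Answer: $418539660 - 22440 \sqrt{10453} \approx 4.1625 \cdot 10^{8}$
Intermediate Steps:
$t{\left(C,O \right)} = C + O + \sqrt{C^{2} + O^{2}}$
$\left(34692 - 45912\right) \left(-37085 + t{\left(N{\left(-7,-14 \right)},-204 \right)}\right) = \left(34692 - 45912\right) \left(-37085 - \left(218 - \sqrt{\left(-14\right)^{2} + \left(-204\right)^{2}}\right)\right) = - 11220 \left(-37085 - \left(218 - \sqrt{196 + 41616}\right)\right) = - 11220 \left(-37085 - \left(218 - 2 \sqrt{10453}\right)\right) = - 11220 \left(-37303 + 2 \sqrt{10453}\right) = 418539660 - 22440 \sqrt{10453}$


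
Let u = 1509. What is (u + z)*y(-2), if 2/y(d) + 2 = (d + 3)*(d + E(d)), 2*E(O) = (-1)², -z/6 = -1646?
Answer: -45540/7 ≈ -6505.7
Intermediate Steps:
z = 9876 (z = -6*(-1646) = 9876)
E(O) = ½ (E(O) = (½)*(-1)² = (½)*1 = ½)
y(d) = 2/(-2 + (½ + d)*(3 + d)) (y(d) = 2/(-2 + (d + 3)*(d + ½)) = 2/(-2 + (3 + d)*(½ + d)) = 2/(-2 + (½ + d)*(3 + d)))
(u + z)*y(-2) = (1509 + 9876)*(4/(-1 + 2*(-2)² + 7*(-2))) = 11385*(4/(-1 + 2*4 - 14)) = 11385*(4/(-1 + 8 - 14)) = 11385*(4/(-7)) = 11385*(4*(-⅐)) = 11385*(-4/7) = -45540/7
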